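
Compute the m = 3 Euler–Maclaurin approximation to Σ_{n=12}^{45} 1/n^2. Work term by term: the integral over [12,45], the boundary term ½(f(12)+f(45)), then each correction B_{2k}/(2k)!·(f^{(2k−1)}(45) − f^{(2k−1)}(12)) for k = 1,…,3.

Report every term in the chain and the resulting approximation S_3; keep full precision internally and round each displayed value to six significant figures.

∫_12^45 1/x^2 dx evaluates to 0.0611111.
½[f(12) + f(45)] = ½[0.00694444 + 0.000493827] = 0.00371914.
Integral + boundary = 0.0648302.
k=1: B_{2}/(2)! × [f^{(1)}(45) − f^{(1)}(12)] = 1/12 × (-2.19479e-05 − (-0.00115741)) = 9.46216e-05.
After k=1: 0.0649249.
k=2: B_{4}/(4)! × [f^{(3)}(45) − f^{(3)}(12)] = −1/720 × (-1.30061e-07 − (-9.64506e-05)) = -1.33779e-07.
After k=2: 0.0649247.
k=3: B_{6}/(6)! × [f^{(5)}(45) − f^{(5)}(12)] = 1/30240 × (-1.92684e-09 − (-2.00939e-05)) = 6.64416e-10.

S_3 ≈ 0.0649247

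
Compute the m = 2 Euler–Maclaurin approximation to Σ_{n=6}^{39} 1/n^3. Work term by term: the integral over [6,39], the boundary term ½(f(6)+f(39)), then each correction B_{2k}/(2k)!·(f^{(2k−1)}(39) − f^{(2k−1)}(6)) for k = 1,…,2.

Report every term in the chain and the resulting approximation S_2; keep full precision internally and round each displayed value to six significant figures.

The integral term ∫_6^39 1/x^3 dx = 0.0135602.
½[f(6) + f(39)] = ½[0.00462963 + 1.68580e-05] = 0.00232324.
Running total after boundary: 0.0158834.
Correction k=1: B_{2}/2! · (f^{(1)}(39) − f^{(1)}(6)) = 1/12 · (-1.29677e-06 − (-0.00231481)) = 0.000192793.
After k=1: 0.0160762.
Correction k=2: B_{4}/4! · (f^{(3)}(39) − f^{(3)}(6)) = −1/720 · (-1.70515e-08 − (-0.00128601)) = -1.78610e-06.

S_2 ≈ 0.0160744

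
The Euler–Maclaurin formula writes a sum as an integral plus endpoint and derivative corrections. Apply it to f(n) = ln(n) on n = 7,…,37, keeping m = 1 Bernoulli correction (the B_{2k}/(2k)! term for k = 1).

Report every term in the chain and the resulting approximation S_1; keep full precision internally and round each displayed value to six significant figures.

S_1 ≈ 92.7514

Integral: ∫_7^37 ln(x) dx = 89.9826.
½[f(7) + f(37)] = ½[1.94591 + 3.61092] = 2.77841.
Integral + boundary = 92.7610.
Correction k=1: B_{2}/2! · (f^{(1)}(37) − f^{(1)}(7)) = 1/12 · (0.0270270 − 0.142857) = -0.00965251.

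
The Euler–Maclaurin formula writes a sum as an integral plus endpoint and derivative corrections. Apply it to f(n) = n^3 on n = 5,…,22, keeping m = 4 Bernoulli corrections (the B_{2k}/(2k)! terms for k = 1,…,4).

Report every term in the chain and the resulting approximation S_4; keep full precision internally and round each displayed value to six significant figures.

The integral term ∫_5^22 x^3 dx = 58407.8.
Endpoint term: (f(5) + f(22))/2 = (125.000 + 10648.0)/2 = 5386.50.
So far: 63794.2.
k=1: B_{2}/(2)! × [f^{(1)}(22) − f^{(1)}(5)] = 1/12 × (1452.00 − 75.0000) = 114.750.
After k=1: 63909.0.
k=2: B_{4}/(4)! × [f^{(3)}(22) − f^{(3)}(5)] = −1/720 × (6.00000 − 6.00000) = 0.00000.
After k=2: 63909.0.
k=3: B_{6}/(6)! × [f^{(5)}(22) − f^{(5)}(5)] = 1/30240 × (0.00000 − 0.00000) = 0.00000.
After k=3: 63909.0.
k=4: B_{8}/(8)! × [f^{(7)}(22) − f^{(7)}(5)] = −1/1209600 × (0.00000 − 0.00000) = 0.00000.

S_4 ≈ 63909.0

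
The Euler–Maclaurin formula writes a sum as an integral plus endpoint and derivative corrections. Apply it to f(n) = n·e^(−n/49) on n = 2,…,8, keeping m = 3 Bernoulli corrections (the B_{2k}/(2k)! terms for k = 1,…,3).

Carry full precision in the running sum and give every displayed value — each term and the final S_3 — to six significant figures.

Integral: ∫_2^8 x·e^(−x/49) dx = 26.7749.
Boundary: ½(f(2) + f(8)) = ½(1.92001 + 6.79493) = 4.35747.
So far: 31.1323.
k=1: B_{2}/(2)! × [f^{(1)}(8) − f^{(1)}(2)] = 1/12 × (0.710694 − 0.920822) = -0.0175106.
Running total after k=1: 31.1148.
k=2: B_{4}/(4)! × [f^{(3)}(8) − f^{(3)}(2)] = −1/720 × (0.00100351 − 0.00118319) = 2.49553e-07.
Running total after k=2: 31.1148.
k=3: B_{6}/(6)! × [f^{(5)}(8) − f^{(5)}(2)] = 1/30240 × (7.12628e-07 − 8.25847e-07) = -3.74402e-12.

S_3 ≈ 31.1148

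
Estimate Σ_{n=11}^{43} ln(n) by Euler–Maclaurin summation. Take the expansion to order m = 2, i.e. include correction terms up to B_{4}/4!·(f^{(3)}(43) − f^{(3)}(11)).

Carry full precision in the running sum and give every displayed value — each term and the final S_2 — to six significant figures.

Integral: ∫_11^43 ln(x) dx = 103.355.
Boundary: ½(f(11) + f(43)) = ½(2.39790 + 3.76120) = 3.07955.
Integral + boundary = 106.434.
Correction k=1: B_{2}/2! · (f^{(1)}(43) − f^{(1)}(11)) = 1/12 · (0.0232558 − 0.0909091) = -0.00563777.
Running total after k=1: 106.429.
Correction k=2: B_{4}/4! · (f^{(3)}(43) − f^{(3)}(11)) = −1/720 · (2.51550e-05 − 0.00150263) = 2.05205e-06.

S_2 ≈ 106.429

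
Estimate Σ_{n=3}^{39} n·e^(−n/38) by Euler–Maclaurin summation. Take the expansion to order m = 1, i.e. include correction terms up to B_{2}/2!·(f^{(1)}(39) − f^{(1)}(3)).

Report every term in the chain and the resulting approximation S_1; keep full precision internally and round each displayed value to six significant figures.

S_1 ≈ 399.574

∫_3^39 x·e^(−x/38) dx evaluates to 391.272.
½[f(3) + f(39)] = ½[2.77227 + 13.9747] = 8.37346.
Running total after boundary: 399.645.
Correction k=1: B_{2}/2! · (f^{(1)}(39) − f^{(1)}(3)) = 1/12 · (-0.00942960 − 0.851134) = -0.0717136.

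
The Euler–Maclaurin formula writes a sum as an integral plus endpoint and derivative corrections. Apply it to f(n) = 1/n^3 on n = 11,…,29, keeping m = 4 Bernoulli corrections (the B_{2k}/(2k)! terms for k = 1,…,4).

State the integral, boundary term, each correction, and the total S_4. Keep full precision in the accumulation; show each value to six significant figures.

Integral: ∫_11^29 1/x^3 dx = 0.00353770.
Boundary: ½(f(11) + f(29)) = ½(0.000751315 + 4.10021e-05) = 0.000396158.
So far: 0.00393386.
Correction k=1: B_{2}/2! · (f^{(1)}(29) − f^{(1)}(11)) = 1/12 · (-4.24160e-06 − (-0.000204904)) = 1.67219e-05.
Partial sum through k=1: 0.00395058.
Correction k=2: B_{4}/4! · (f^{(3)}(29) − f^{(3)}(11)) = −1/720 · (-1.00870e-07 − (-3.38684e-05)) = -4.68994e-08.
Partial sum through k=2: 0.00395053.
Correction k=3: B_{6}/6! · (f^{(5)}(29) − f^{(5)}(11)) = 1/30240 · (-5.03752e-09 − (-1.17560e-05)) = 3.88590e-10.
Partial sum through k=3: 0.00395053.
Correction k=4: B_{8}/8! · (f^{(7)}(29) − f^{(7)}(11)) = −1/1209600 · (-4.31274e-10 − (-6.99530e-06)) = -5.78279e-12.

S_4 ≈ 0.00395053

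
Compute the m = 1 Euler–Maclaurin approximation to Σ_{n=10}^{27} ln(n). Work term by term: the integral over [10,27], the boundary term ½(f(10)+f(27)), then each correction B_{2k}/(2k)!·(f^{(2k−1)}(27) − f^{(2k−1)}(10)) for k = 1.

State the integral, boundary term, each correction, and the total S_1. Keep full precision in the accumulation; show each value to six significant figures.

Integral: ∫_10^27 ln(x) dx = 48.9617.
½[f(10) + f(27)] = ½[2.30259 + 3.29584] = 2.79921.
So far: 51.7610.
Order-1 term: 1/12 · (0.0370370 − 0.100000) = -0.00524691.

S_1 ≈ 51.7557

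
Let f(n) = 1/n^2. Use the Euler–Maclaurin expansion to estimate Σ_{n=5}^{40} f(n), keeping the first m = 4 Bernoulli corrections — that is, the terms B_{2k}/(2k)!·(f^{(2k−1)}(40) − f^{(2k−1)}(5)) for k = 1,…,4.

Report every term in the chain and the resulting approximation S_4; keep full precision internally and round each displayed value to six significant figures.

∫_5^40 1/x^2 dx evaluates to 0.175000.
Endpoint term: (f(5) + f(40))/2 = (0.0400000 + 0.000625000)/2 = 0.0203125.
Integral + boundary = 0.195312.
Correction k=1: B_{2}/2! · (f^{(1)}(40) − f^{(1)}(5)) = 1/12 · (-3.12500e-05 − (-0.0160000)) = 0.00133073.
Running total after k=1: 0.196643.
Correction k=2: B_{4}/4! · (f^{(3)}(40) − f^{(3)}(5)) = −1/720 · (-2.34375e-07 − (-0.00768000)) = -1.06663e-05.
Running total after k=2: 0.196633.
Correction k=3: B_{6}/6! · (f^{(5)}(40) − f^{(5)}(5)) = 1/30240 · (-4.39453e-09 − (-0.00921600)) = 3.04762e-07.
Running total after k=3: 0.196633.
Correction k=4: B_{8}/8! · (f^{(7)}(40) − f^{(7)}(5)) = −1/1209600 · (-1.53809e-10 − (-0.0206438)) = -1.70667e-08.

S_4 ≈ 0.196633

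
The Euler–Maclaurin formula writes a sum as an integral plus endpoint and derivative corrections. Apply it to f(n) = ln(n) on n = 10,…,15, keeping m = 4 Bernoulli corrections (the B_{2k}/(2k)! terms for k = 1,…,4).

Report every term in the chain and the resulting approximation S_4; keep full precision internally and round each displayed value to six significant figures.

S_4 ≈ 15.0974

∫_10^15 ln(x) dx evaluates to 12.5949.
Endpoint term: (f(10) + f(15))/2 = (2.30259 + 2.70805)/2 = 2.50532.
Integral + boundary = 15.1002.
k=1: B_{2}/(2)! × [f^{(1)}(15) − f^{(1)}(10)] = 1/12 × (0.0666667 − 0.100000) = -0.00277778.
After k=1: 15.0974.
k=2: B_{4}/(4)! × [f^{(3)}(15) − f^{(3)}(10)] = −1/720 × (0.000592593 − 0.00200000) = 1.95473e-06.
After k=2: 15.0974.
k=3: B_{6}/(6)! × [f^{(5)}(15) − f^{(5)}(10)] = 1/30240 × (3.16049e-05 − 0.000240000) = -6.89137e-09.
After k=3: 15.0974.
k=4: B_{8}/(8)! × [f^{(7)}(15) − f^{(7)}(10)] = −1/1209600 × (4.21399e-06 − 7.20000e-05) = 5.60400e-11.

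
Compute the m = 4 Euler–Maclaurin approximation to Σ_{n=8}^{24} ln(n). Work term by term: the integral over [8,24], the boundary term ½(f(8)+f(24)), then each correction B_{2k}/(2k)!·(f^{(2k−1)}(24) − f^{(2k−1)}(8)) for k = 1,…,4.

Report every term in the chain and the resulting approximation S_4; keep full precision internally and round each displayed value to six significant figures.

S_4 ≈ 46.2596

∫_8^24 ln(x) dx evaluates to 43.6378.
½[f(8) + f(24)] = ½[2.07944 + 3.17805] = 2.62875.
So far: 46.2665.
k=1: B_{2}/(2)! × [f^{(1)}(24) − f^{(1)}(8)] = 1/12 × (0.0416667 − 0.125000) = -0.00694444.
Running total after k=1: 46.2596.
k=2: B_{4}/(4)! × [f^{(3)}(24) − f^{(3)}(8)] = −1/720 × (0.000144676 − 0.00390625) = 5.22441e-06.
Running total after k=2: 46.2596.
k=3: B_{6}/(6)! × [f^{(5)}(24) − f^{(5)}(8)] = 1/30240 × (3.01408e-06 − 0.000732422) = -2.41206e-08.
Running total after k=3: 46.2596.
k=4: B_{8}/(8)! × [f^{(7)}(24) − f^{(7)}(8)] = −1/1209600 × (1.56983e-07 − 0.000343323) = 2.83702e-10.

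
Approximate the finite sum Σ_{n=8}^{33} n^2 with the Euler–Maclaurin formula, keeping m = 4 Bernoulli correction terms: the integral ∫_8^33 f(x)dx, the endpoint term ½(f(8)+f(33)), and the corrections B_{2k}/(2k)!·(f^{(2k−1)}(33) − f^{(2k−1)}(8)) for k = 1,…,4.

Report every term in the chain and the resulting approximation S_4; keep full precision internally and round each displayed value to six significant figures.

∫_8^33 x^2 dx evaluates to 11808.3.
½[f(8) + f(33)] = ½[64.0000 + 1089.00] = 576.500.
Integral + boundary = 12384.8.
k=1: B_{2}/(2)! × [f^{(1)}(33) − f^{(1)}(8)] = 1/12 × (66.0000 − 16.0000) = 4.16667.
After k=1: 12389.0.
k=2: B_{4}/(4)! × [f^{(3)}(33) − f^{(3)}(8)] = −1/720 × (0.00000 − 0.00000) = 0.00000.
After k=2: 12389.0.
k=3: B_{6}/(6)! × [f^{(5)}(33) − f^{(5)}(8)] = 1/30240 × (0.00000 − 0.00000) = 0.00000.
After k=3: 12389.0.
k=4: B_{8}/(8)! × [f^{(7)}(33) − f^{(7)}(8)] = −1/1209600 × (0.00000 − 0.00000) = 0.00000.

S_4 ≈ 12389.0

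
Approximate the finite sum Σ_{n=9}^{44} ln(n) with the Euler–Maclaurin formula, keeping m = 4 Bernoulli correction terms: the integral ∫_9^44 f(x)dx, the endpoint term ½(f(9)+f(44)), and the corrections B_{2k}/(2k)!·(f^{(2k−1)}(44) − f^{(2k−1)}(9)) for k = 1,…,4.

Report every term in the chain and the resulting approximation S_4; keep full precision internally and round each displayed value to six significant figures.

S_4 ≈ 114.713

The integral term ∫_9^44 ln(x) dx = 111.729.
½[f(9) + f(44)] = ½[2.19722 + 3.78419] = 2.99071.
Integral + boundary = 114.720.
Correction k=1: B_{2}/2! · (f^{(1)}(44) − f^{(1)}(9)) = 1/12 · (0.0227273 − 0.111111) = -0.00736532.
Running total after k=1: 114.713.
Correction k=2: B_{4}/4! · (f^{(3)}(44) − f^{(3)}(9)) = −1/720 · (2.34786e-05 − 0.00274348) = 3.77779e-06.
Running total after k=2: 114.713.
Correction k=3: B_{6}/6! · (f^{(5)}(44) − f^{(5)}(9)) = 1/30240 · (1.45528e-07 − 0.000406442) = -1.34357e-08.
Running total after k=3: 114.713.
Correction k=4: B_{8}/8! · (f^{(7)}(44) − f^{(7)}(9)) = −1/1209600 · (2.25509e-09 − 0.000150534) = 1.24448e-10.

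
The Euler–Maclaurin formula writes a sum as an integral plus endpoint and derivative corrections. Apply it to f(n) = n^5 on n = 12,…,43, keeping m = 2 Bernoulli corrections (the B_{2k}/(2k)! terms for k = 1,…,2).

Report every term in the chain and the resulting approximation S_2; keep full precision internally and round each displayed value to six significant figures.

S_2 ≈ 1.12811e+09

The integral term ∫_12^43 x^5 dx = 1.05306e+09.
Endpoint term: (f(12) + f(43))/2 = (248832 + 1.47008e+08)/2 = 7.36286e+07.
Integral + boundary = 1.12669e+09.
k=1: B_{2}/(2)! × [f^{(1)}(43) − f^{(1)}(12)] = 1/12 × (1.70940e+07 − 103680) = 1.41586e+06.
After k=1: 1.12811e+09.
k=2: B_{4}/(4)! × [f^{(3)}(43) − f^{(3)}(12)] = −1/720 × (110940 − 8640.00) = -142.083.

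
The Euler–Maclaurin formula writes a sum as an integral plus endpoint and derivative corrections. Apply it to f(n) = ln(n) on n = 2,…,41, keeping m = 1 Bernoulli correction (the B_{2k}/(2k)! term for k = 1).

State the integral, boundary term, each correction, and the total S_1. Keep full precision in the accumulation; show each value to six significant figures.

S_1 ≈ 114.034

The integral term ∫_2^41 ln(x) dx = 111.870.
Boundary: ½(f(2) + f(41)) = ½(0.693147 + 3.71357) = 2.20336.
So far: 114.074.
k=1: B_{2}/(2)! × [f^{(1)}(41) − f^{(1)}(2)] = 1/12 × (0.0243902 − 0.500000) = -0.0396341.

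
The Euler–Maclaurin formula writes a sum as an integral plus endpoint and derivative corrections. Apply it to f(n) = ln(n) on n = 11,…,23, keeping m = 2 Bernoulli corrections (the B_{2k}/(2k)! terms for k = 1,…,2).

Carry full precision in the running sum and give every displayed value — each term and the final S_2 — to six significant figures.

S_2 ≈ 36.5023

∫_11^23 ln(x) dx evaluates to 33.7395.
½[f(11) + f(23)] = ½[2.39790 + 3.13549] = 2.76669.
Running total after boundary: 36.5062.
Order-1 term: 1/12 · (0.0434783 − 0.0909091) = -0.00395257.
After k=1: 36.5023.
Order-2 term: −1/720 · (0.000164379 − 0.00150263) = 1.85868e-06.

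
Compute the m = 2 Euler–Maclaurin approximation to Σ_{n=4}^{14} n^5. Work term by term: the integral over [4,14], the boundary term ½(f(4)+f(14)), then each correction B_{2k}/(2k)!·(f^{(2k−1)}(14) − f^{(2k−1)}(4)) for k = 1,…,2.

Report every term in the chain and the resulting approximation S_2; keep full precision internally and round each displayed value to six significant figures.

S_2 ≈ 1.53955e+06

∫_4^14 x^5 dx evaluates to 1.25424e+06.
Boundary: ½(f(4) + f(14)) = ½(1024.00 + 537824) = 269424.
Running total after boundary: 1.52366e+06.
k=1: B_{2}/(2)! × [f^{(1)}(14) − f^{(1)}(4)] = 1/12 × (192080 − 1280.00) = 15900.0.
Partial sum through k=1: 1.53956e+06.
k=2: B_{4}/(4)! × [f^{(3)}(14) − f^{(3)}(4)] = −1/720 × (11760.0 − 960.000) = -15.0000.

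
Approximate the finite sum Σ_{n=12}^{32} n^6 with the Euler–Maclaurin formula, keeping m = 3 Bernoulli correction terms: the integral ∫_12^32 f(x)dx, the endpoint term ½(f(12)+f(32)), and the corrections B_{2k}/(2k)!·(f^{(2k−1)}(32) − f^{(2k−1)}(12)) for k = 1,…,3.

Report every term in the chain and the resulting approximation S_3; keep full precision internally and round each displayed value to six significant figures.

The integral term ∫_12^32 x^6 dx = 4.90342e+09.
Endpoint term: (f(12) + f(32))/2 = (2.98598e+06 + 1.07374e+09)/2 = 5.38364e+08.
Running total after boundary: 5.44178e+09.
Correction k=1: B_{2}/2! · (f^{(1)}(32) − f^{(1)}(12)) = 1/12 · (2.01327e+08 − 1.49299e+06) = 1.66528e+07.
After k=1: 5.45843e+09.
Correction k=2: B_{4}/4! · (f^{(3)}(32) − f^{(3)}(12)) = −1/720 · (3.93216e+06 − 207360) = -5173.33.
After k=2: 5.45843e+09.
Correction k=3: B_{6}/6! · (f^{(5)}(32) − f^{(5)}(12)) = 1/30240 · (23040.0 − 8640.00) = 0.476190.

S_3 ≈ 5.45843e+09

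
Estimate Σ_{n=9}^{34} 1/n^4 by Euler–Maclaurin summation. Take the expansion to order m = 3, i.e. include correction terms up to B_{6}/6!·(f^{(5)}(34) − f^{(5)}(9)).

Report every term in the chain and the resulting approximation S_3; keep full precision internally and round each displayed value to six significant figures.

Integral: ∫_9^34 1/x^4 dx = 0.000448766.
½[f(9) + f(34)] = ½[0.000152416 + 7.48315e-07] = 7.65821e-05.
So far: 0.000525349.
Correction k=1: B_{2}/2! · (f^{(1)}(34) − f^{(1)}(9)) = 1/12 · (-8.80370e-08 − (-6.77404e-05)) = 5.63769e-06.
Partial sum through k=1: 0.000530986.
Correction k=2: B_{4}/4! · (f^{(3)}(34) − f^{(3)}(9)) = −1/720 · (-2.28470e-09 − (-2.50890e-05)) = -3.48427e-08.
Partial sum through k=2: 0.000530951.
Correction k=3: B_{6}/6! · (f^{(5)}(34) − f^{(5)}(9)) = 1/30240 · (-1.10677e-10 − (-1.73455e-05)) = 5.73591e-10.

S_3 ≈ 0.000530952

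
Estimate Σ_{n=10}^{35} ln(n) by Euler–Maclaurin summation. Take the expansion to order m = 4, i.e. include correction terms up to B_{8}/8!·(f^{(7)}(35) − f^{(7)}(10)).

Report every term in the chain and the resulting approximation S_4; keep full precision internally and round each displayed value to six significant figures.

The integral term ∫_10^35 ln(x) dx = 76.4113.
Boundary: ½(f(10) + f(35)) = ½(2.30259 + 3.55535) = 2.92897.
Integral + boundary = 79.3403.
Order-1 term: 1/12 · (0.0285714 − 0.100000) = -0.00595238.
Running total after k=1: 79.3343.
Order-2 term: −1/720 · (4.66472e-05 − 0.00200000) = 2.71299e-06.
Running total after k=2: 79.3343.
Order-3 term: 1/30240 · (4.56952e-07 − 0.000240000) = -7.92140e-09.
Running total after k=3: 79.3343.
Order-4 term: −1/1209600 · (1.11907e-08 − 7.20000e-05) = 5.95146e-11.

S_4 ≈ 79.3343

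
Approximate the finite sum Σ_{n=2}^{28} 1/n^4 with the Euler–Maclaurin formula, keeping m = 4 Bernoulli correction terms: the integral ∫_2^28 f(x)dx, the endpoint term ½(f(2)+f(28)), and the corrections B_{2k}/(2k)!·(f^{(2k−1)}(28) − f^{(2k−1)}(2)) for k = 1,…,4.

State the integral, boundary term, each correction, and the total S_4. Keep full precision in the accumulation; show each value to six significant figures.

S_4 ≈ 0.0822067

Integral: ∫_2^28 1/x^4 dx = 0.0416515.
Boundary: ½(f(2) + f(28)) = ½(0.0625000 + 1.62693e-06) = 0.0312508.
Running total after boundary: 0.0729023.
Correction k=1: B_{2}/2! · (f^{(1)}(28) − f^{(1)}(2)) = 1/12 · (-2.32418e-07 − (-0.125000)) = 0.0104166.
After k=1: 0.0833189.
Correction k=2: B_{4}/4! · (f^{(3)}(28) − f^{(3)}(2)) = −1/720 · (-8.89355e-09 − (-0.937500)) = -0.00130208.
After k=2: 0.0820169.
Correction k=3: B_{6}/6! · (f^{(5)}(28) − f^{(5)}(2)) = 1/30240 · (-6.35253e-10 − (-13.1250)) = 0.000434028.
After k=3: 0.0824509.
Correction k=4: B_{8}/8! · (f^{(7)}(28) − f^{(7)}(2)) = −1/1209600 · (-7.29245e-11 − (-295.312)) = -0.000244141.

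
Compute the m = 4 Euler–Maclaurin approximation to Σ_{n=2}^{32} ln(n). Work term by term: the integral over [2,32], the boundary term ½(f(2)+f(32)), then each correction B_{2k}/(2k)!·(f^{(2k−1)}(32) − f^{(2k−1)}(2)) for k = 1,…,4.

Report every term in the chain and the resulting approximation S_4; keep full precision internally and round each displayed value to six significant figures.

S_4 ≈ 81.5580

Integral: ∫_2^32 ln(x) dx = 79.5173.
Endpoint term: (f(2) + f(32))/2 = (0.693147 + 3.46574)/2 = 2.07944.
Running total after boundary: 81.5967.
Order-1 term: 1/12 · (0.0312500 − 0.500000) = -0.0390625.
Partial sum through k=1: 81.5576.
Order-2 term: −1/720 · (6.10352e-05 − 0.250000) = 0.000347137.
Partial sum through k=2: 81.5580.
Order-3 term: 1/30240 · (7.15256e-07 − 0.750000) = -2.48016e-05.
Partial sum through k=3: 81.5580.
Order-4 term: −1/1209600 · (2.09548e-08 − 5.62500) = 4.65030e-06.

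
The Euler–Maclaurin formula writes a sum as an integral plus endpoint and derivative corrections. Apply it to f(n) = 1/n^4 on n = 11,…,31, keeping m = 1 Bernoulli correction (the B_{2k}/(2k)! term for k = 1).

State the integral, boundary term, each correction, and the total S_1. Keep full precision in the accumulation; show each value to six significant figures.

S_1 ≈ 0.000275999

Integral: ∫_11^31 1/x^4 dx = 0.000239249.
Boundary: ½(f(11) + f(31)) = ½(6.83013e-05 + 1.08281e-06) = 3.46921e-05.
So far: 0.000273941.
Correction k=1: B_{2}/2! · (f^{(1)}(31) − f^{(1)}(11)) = 1/12 · (-1.39718e-07 − (-2.48369e-05)) = 2.05809e-06.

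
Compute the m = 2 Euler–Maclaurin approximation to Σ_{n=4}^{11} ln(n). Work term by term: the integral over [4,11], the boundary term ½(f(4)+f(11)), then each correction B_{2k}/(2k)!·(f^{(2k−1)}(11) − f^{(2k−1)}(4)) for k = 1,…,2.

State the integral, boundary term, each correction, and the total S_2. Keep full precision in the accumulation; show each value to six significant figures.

Integral: ∫_4^11 ln(x) dx = 13.8317.
Endpoint term: (f(4) + f(11))/2 = (1.38629 + 2.39790)/2 = 1.89209.
So far: 15.7238.
Order-1 term: 1/12 · (0.0909091 − 0.250000) = -0.0132576.
After k=1: 15.7105.
Order-2 term: −1/720 · (0.00150263 − 0.0312500) = 4.13158e-05.

S_2 ≈ 15.7105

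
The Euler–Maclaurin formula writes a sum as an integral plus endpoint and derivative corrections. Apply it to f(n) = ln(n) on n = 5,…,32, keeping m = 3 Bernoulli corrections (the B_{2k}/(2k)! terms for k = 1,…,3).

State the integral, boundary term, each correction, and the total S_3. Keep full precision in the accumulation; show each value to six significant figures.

S_3 ≈ 78.3799

The integral term ∫_5^32 ln(x) dx = 75.8564.
Boundary: ½(f(5) + f(32)) = ½(1.60944 + 3.46574) = 2.53759.
Integral + boundary = 78.3939.
k=1: B_{2}/(2)! × [f^{(1)}(32) − f^{(1)}(5)] = 1/12 × (0.0312500 − 0.200000) = -0.0140625.
After k=1: 78.3799.
k=2: B_{4}/(4)! × [f^{(3)}(32) − f^{(3)}(5)] = −1/720 × (6.10352e-05 − 0.0160000) = 2.21375e-05.
After k=2: 78.3799.
k=3: B_{6}/(6)! × [f^{(5)}(32) − f^{(5)}(5)] = 1/30240 × (7.15256e-07 − 0.00768000) = -2.53945e-07.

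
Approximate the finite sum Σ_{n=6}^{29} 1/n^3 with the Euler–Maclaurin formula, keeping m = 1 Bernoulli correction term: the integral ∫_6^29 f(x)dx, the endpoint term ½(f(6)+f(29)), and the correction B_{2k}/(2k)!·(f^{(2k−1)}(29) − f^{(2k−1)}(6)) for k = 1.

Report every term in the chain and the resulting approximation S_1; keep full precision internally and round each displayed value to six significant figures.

S_1 ≈ 0.0158222

∫_6^29 1/x^3 dx evaluates to 0.0132944.
½[f(6) + f(29)] = ½[0.00462963 + 4.10021e-05] = 0.00233532.
Running total after boundary: 0.0156297.
Order-1 term: 1/12 · (-4.24160e-06 − (-0.00231481)) = 0.000192548.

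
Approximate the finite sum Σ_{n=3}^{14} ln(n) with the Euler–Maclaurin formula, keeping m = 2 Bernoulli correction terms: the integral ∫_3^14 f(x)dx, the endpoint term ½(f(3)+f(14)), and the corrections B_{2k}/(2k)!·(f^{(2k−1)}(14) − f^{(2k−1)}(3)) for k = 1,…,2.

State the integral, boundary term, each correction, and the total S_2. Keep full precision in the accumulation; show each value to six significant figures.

Integral: ∫_3^14 ln(x) dx = 22.6510.
½[f(3) + f(14)] = ½[1.09861 + 2.63906] = 1.86883.
Running total after boundary: 24.5198.
Order-1 term: 1/12 · (0.0714286 − 0.333333) = -0.0218254.
Partial sum through k=1: 24.4980.
Order-2 term: −1/720 · (0.000728863 − 0.0740741) = 0.000101868.

S_2 ≈ 24.4981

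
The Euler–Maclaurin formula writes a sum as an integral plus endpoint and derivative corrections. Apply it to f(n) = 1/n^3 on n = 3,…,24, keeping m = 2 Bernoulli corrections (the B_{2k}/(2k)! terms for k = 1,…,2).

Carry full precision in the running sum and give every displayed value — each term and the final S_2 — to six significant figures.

Integral: ∫_3^24 1/x^3 dx = 0.0546875.
½[f(3) + f(24)] = ½[0.0370370 + 7.23380e-05] = 0.0185547.
Running total after boundary: 0.0732422.
Order-1 term: 1/12 · (-9.04225e-06 − (-0.0370370)) = 0.00308567.
Running total after k=1: 0.0763279.
Order-2 term: −1/720 · (-3.13967e-07 − (-0.0823045)) = -0.000114311.

S_2 ≈ 0.0762135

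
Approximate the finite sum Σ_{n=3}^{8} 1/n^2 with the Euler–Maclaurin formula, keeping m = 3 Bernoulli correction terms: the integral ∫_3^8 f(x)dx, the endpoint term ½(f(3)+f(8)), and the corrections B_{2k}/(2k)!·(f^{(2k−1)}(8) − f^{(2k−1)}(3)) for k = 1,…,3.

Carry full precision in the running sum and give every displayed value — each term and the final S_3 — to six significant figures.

Integral: ∫_3^8 1/x^2 dx = 0.208333.
Endpoint term: (f(3) + f(8))/2 = (0.111111 + 0.0156250)/2 = 0.0633681.
Integral + boundary = 0.271701.
Order-1 term: 1/12 · (-0.00390625 − (-0.0740741)) = 0.00584732.
Partial sum through k=1: 0.277549.
Order-2 term: −1/720 · (-0.000732422 − (-0.0987654)) = -0.000136157.
Partial sum through k=2: 0.277413.
Order-3 term: 1/30240 · (-0.000343323 − (-0.329218)) = 1.08755e-05.

S_3 ≈ 0.277423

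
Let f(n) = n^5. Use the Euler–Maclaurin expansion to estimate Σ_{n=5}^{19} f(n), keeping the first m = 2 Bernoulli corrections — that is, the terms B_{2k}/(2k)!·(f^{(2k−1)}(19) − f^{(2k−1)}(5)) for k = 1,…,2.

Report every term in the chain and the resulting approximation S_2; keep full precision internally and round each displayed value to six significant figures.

Integral: ∫_5^19 x^5 dx = 7.83838e+06.
½[f(5) + f(19)] = ½[3125.00 + 2.47610e+06] = 1.23961e+06.
Integral + boundary = 9.07799e+06.
Correction k=1: B_{2}/2! · (f^{(1)}(19) − f^{(1)}(5)) = 1/12 · (651605 − 3125.00) = 54040.0.
After k=1: 9.13203e+06.
Correction k=2: B_{4}/4! · (f^{(3)}(19) − f^{(3)}(5)) = −1/720 · (21660.0 − 1500.00) = -28.0000.

S_2 ≈ 9.13200e+06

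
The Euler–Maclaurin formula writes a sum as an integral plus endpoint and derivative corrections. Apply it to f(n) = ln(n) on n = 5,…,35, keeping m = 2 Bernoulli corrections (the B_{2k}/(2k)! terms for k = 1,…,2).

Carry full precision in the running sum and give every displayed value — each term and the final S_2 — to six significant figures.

S_2 ≈ 88.9581

∫_5^35 ln(x) dx evaluates to 86.3900.
½[f(5) + f(35)] = ½[1.60944 + 3.55535] = 2.58239.
So far: 88.9724.
Order-1 term: 1/12 · (0.0285714 − 0.200000) = -0.0142857.
Running total after k=1: 88.9581.
Order-2 term: −1/720 · (4.66472e-05 − 0.0160000) = 2.21574e-05.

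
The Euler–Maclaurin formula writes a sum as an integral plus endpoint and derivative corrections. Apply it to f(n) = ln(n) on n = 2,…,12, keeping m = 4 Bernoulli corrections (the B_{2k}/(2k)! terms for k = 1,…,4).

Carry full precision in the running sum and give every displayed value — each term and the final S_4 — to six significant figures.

S_4 ≈ 19.9872

Integral: ∫_2^12 ln(x) dx = 18.4326.
Boundary: ½(f(2) + f(12)) = ½(0.693147 + 2.48491) = 1.58903.
Running total after boundary: 20.0216.
Correction k=1: B_{2}/2! · (f^{(1)}(12) − f^{(1)}(2)) = 1/12 · (0.0833333 − 0.500000) = -0.0347222.
Partial sum through k=1: 19.9869.
Correction k=2: B_{4}/4! · (f^{(3)}(12) − f^{(3)}(2)) = −1/720 · (0.00115741 − 0.250000) = 0.000345615.
Partial sum through k=2: 19.9872.
Correction k=3: B_{6}/6! · (f^{(5)}(12) − f^{(5)}(2)) = 1/30240 · (9.64506e-05 − 0.750000) = -2.47984e-05.
Partial sum through k=3: 19.9872.
Correction k=4: B_{8}/8! · (f^{(7)}(12) − f^{(7)}(2)) = −1/1209600 · (2.00939e-05 − 5.62500) = 4.65028e-06.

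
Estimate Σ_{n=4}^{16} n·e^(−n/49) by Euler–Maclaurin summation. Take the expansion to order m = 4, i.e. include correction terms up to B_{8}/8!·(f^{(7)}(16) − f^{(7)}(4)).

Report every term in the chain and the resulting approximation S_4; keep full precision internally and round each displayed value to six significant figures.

Integral: ∫_4^16 x·e^(−x/49) dx = 95.6923.
Endpoint term: (f(4) + f(16))/2 = (3.68644 + 11.5428)/2 = 7.61460.
So far: 103.307.
Order-1 term: 1/12 · (0.485856 − 0.846377) = -0.0300434.
Running total after k=1: 103.277.
Order-2 term: −1/720 · (0.000803290 − 0.00112020) = 4.40151e-07.
Running total after k=2: 103.277.
Order-3 term: 1/30240 · (5.84850e-07 − 7.86292e-07) = -6.66145e-12.
Running total after k=3: 103.277.
Order-4 term: −1/1209600 · (3.47828e-10 − 4.60654e-10) = 9.32750e-17.

S_4 ≈ 103.277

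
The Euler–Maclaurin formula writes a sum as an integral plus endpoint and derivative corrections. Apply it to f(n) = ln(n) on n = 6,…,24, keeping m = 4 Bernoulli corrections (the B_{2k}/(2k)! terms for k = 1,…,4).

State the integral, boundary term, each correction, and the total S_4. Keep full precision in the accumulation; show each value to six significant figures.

S_4 ≈ 49.9972

∫_6^24 ln(x) dx evaluates to 47.5227.
½[f(6) + f(24)] = ½[1.79176 + 3.17805] = 2.48491.
So far: 50.0076.
Correction k=1: B_{2}/2! · (f^{(1)}(24) − f^{(1)}(6)) = 1/12 · (0.0416667 − 0.166667) = -0.0104167.
Running total after k=1: 49.9972.
Correction k=2: B_{4}/4! · (f^{(3)}(24) − f^{(3)}(6)) = −1/720 · (0.000144676 − 0.00925926) = 1.26591e-05.
Running total after k=2: 49.9972.
Correction k=3: B_{6}/6! · (f^{(5)}(24) − f^{(5)}(6)) = 1/30240 · (3.01408e-06 − 0.00308642) = -1.01964e-07.
Running total after k=3: 49.9972.
Correction k=4: B_{8}/8! · (f^{(7)}(24) − f^{(7)}(6)) = −1/1209600 · (1.56983e-07 − 0.00257202) = 2.12621e-09.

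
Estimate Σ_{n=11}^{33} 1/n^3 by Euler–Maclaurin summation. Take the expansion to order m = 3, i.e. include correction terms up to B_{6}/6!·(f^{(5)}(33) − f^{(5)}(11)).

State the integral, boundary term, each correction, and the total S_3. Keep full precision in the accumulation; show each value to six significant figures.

Integral: ∫_11^33 1/x^3 dx = 0.00367309.
½[f(11) + f(33)] = ½[0.000751315 + 2.78265e-05] = 0.000389571.
Running total after boundary: 0.00406267.
Correction k=1: B_{2}/2! · (f^{(1)}(33) − f^{(1)}(11)) = 1/12 · (-2.52968e-06 − (-0.000204904)) = 1.68645e-05.
After k=1: 0.00407953.
Correction k=2: B_{4}/4! · (f^{(3)}(33) − f^{(3)}(11)) = −1/720 · (-4.64588e-08 − (-3.38684e-05)) = -4.69750e-08.
After k=2: 0.00407948.
Correction k=3: B_{6}/6! · (f^{(5)}(33) − f^{(5)}(11)) = 1/30240 · (-1.79180e-09 − (-1.17560e-05)) = 3.88697e-10.

S_3 ≈ 0.00407948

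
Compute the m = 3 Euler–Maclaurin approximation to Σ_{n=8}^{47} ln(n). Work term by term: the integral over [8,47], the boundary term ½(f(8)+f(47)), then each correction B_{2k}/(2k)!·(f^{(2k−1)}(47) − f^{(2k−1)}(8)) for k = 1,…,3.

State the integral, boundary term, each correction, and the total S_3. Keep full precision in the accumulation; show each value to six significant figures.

Integral: ∫_8^47 ln(x) dx = 125.321.
Endpoint term: (f(8) + f(47))/2 = (2.07944 + 3.85015)/2 = 2.96479.
Running total after boundary: 128.286.
Correction k=1: B_{2}/2! · (f^{(1)}(47) − f^{(1)}(8)) = 1/12 · (0.0212766 − 0.125000) = -0.00864362.
After k=1: 128.278.
Correction k=2: B_{4}/4! · (f^{(3)}(47) − f^{(3)}(8)) = −1/720 · (1.92636e-05 − 0.00390625) = 5.39859e-06.
After k=2: 128.278.
Correction k=3: B_{6}/6! · (f^{(5)}(47) − f^{(5)}(8)) = 1/30240 · (1.04646e-07 − 0.000732422) = -2.42168e-08.

S_3 ≈ 128.278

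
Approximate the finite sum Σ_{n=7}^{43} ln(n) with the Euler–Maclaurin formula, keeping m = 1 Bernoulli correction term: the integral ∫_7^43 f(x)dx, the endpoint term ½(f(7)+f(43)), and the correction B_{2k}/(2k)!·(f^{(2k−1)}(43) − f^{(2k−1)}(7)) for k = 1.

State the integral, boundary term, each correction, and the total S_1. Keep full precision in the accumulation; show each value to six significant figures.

S_1 ≈ 114.954

The integral term ∫_7^43 ln(x) dx = 112.110.
Boundary: ½(f(7) + f(43)) = ½(1.94591 + 3.76120) = 2.85356.
Integral + boundary = 114.964.
Correction k=1: B_{2}/2! · (f^{(1)}(43) − f^{(1)}(7)) = 1/12 · (0.0232558 − 0.142857) = -0.00996678.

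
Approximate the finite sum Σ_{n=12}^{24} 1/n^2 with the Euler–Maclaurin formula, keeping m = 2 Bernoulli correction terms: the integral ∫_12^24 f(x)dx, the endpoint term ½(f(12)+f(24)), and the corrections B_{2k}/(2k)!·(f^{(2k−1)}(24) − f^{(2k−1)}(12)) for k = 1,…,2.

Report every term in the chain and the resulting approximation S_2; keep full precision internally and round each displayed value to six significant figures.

The integral term ∫_12^24 1/x^2 dx = 0.0416667.
½[f(12) + f(24)] = ½[0.00694444 + 0.00173611] = 0.00434028.
Integral + boundary = 0.0460069.
k=1: B_{2}/(2)! × [f^{(1)}(24) − f^{(1)}(12)] = 1/12 × (-0.000144676 − (-0.00115741)) = 8.43943e-05.
Running total after k=1: 0.0460913.
k=2: B_{4}/(4)! × [f^{(3)}(24) − f^{(3)}(12)] = −1/720 × (-3.01408e-06 − (-9.64506e-05)) = -1.29773e-07.

S_2 ≈ 0.0460912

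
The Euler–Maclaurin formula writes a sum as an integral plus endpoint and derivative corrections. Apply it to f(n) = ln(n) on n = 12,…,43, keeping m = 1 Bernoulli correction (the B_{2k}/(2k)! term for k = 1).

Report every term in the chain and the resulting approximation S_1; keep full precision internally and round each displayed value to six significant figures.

The integral term ∫_12^43 ln(x) dx = 100.913.
½[f(12) + f(43)] = ½[2.48491 + 3.76120] = 3.12305.
Running total after boundary: 104.036.
Order-1 term: 1/12 · (0.0232558 − 0.0833333) = -0.00500646.

S_1 ≈ 104.031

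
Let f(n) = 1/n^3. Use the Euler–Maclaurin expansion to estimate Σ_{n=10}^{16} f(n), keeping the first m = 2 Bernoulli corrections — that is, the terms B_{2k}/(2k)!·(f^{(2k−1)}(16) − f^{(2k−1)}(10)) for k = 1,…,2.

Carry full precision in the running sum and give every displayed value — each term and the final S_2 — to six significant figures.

S_2 ≈ 0.00369005

The integral term ∫_10^16 1/x^3 dx = 0.00304688.
Boundary: ½(f(10) + f(16)) = ½(0.00100000 + 0.000244141) = 0.000622070.
Running total after boundary: 0.00366895.
k=1: B_{2}/(2)! × [f^{(1)}(16) − f^{(1)}(10)] = 1/12 × (-4.57764e-05 − (-0.000300000)) = 2.11853e-05.
Running total after k=1: 0.00369013.
k=2: B_{4}/(4)! × [f^{(3)}(16) − f^{(3)}(10)] = −1/720 × (-3.57628e-06 − (-6.00000e-05)) = -7.83663e-08.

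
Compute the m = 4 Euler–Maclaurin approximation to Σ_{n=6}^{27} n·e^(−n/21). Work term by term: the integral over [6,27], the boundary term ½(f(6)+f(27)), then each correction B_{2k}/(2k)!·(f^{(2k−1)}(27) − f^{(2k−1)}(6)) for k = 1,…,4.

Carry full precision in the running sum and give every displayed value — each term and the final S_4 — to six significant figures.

∫_6^27 x·e^(−x/21) dx evaluates to 147.423.
Boundary: ½(f(6) + f(27)) = ½(4.50886 + 7.46423) = 5.98655.
Integral + boundary = 153.410.
Order-1 term: 1/12 · (-0.0789866 − 0.536769) = -0.0513130.
Running total after k=1: 153.358.
Order-2 term: −1/720 · (0.00107465 − 0.00462522) = 4.93136e-06.
Running total after k=2: 153.358.
Order-3 term: 1/30240 · (5.27982e-06 − 1.82161e-05) = -4.27786e-10.
Running total after k=3: 153.358.
Order-4 term: −1/1209600 · (1.84191e-08 − 5.88301e-08) = 3.34086e-14.

S_4 ≈ 153.358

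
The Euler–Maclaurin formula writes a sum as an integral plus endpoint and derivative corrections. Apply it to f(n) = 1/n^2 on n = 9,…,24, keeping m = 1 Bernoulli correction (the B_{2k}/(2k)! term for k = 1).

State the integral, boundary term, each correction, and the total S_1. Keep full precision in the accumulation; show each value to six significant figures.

S_1 ≈ 0.0767019

∫_9^24 1/x^2 dx evaluates to 0.0694444.
Boundary: ½(f(9) + f(24)) = ½(0.0123457 + 0.00173611) = 0.00704090.
So far: 0.0764853.
k=1: B_{2}/(2)! × [f^{(1)}(24) − f^{(1)}(9)] = 1/12 × (-0.000144676 − (-0.00274348)) = 0.000216567.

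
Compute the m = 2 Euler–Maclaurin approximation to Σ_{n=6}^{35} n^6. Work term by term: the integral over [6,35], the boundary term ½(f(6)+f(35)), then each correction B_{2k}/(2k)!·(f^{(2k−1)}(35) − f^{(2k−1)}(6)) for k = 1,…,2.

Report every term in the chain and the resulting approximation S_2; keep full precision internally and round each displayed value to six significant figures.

S_2 ≈ 1.01367e+10

∫_6^35 x^6 dx evaluates to 9.19129e+09.
Boundary: ½(f(6) + f(35)) = ½(46656.0 + 1.83827e+09) = 9.19156e+08.
Integral + boundary = 1.01104e+10.
Correction k=1: B_{2}/2! · (f^{(1)}(35) − f^{(1)}(6)) = 1/12 · (3.15131e+08 − 46656.0) = 2.62570e+07.
After k=1: 1.01367e+10.
Correction k=2: B_{4}/4! · (f^{(3)}(35) − f^{(3)}(6)) = −1/720 · (5.14500e+06 − 25920.0) = -7109.83.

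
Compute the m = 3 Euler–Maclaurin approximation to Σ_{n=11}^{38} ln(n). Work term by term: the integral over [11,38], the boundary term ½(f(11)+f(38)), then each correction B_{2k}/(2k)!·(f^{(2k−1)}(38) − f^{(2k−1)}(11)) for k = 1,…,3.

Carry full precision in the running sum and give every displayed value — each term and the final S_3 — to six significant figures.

S_3 ≈ 87.8638

Integral: ∫_11^38 ln(x) dx = 84.8514.
Boundary: ½(f(11) + f(38)) = ½(2.39790 + 3.63759) = 3.01774.
Integral + boundary = 87.8692.
Correction k=1: B_{2}/2! · (f^{(1)}(38) − f^{(1)}(11)) = 1/12 · (0.0263158 − 0.0909091) = -0.00538278.
Running total after k=1: 87.8638.
Correction k=2: B_{4}/4! · (f^{(3)}(38) − f^{(3)}(11)) = −1/720 · (3.64485e-05 − 0.00150263) = 2.03636e-06.
Running total after k=2: 87.8638.
Correction k=3: B_{6}/6! · (f^{(5)}(38) − f^{(5)}(11)) = 1/30240 · (3.02896e-07 − 0.000149021) = -4.91793e-09.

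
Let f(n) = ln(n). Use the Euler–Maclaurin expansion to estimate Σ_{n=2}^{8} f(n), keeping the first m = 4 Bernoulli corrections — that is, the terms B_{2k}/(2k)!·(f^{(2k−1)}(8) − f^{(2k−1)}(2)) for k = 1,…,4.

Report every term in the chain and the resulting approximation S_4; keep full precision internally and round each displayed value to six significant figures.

The integral term ∫_2^8 ln(x) dx = 9.24924.
Boundary: ½(f(2) + f(8)) = ½(0.693147 + 2.07944) = 1.38629.
So far: 10.6355.
Order-1 term: 1/12 · (0.125000 − 0.500000) = -0.0312500.
Partial sum through k=1: 10.6043.
Order-2 term: −1/720 · (0.00390625 − 0.250000) = 0.000341797.
Partial sum through k=2: 10.6046.
Order-3 term: 1/30240 · (0.000732422 − 0.750000) = -2.47774e-05.
Partial sum through k=3: 10.6046.
Order-4 term: −1/1209600 · (0.000343323 − 5.62500) = 4.65001e-06.

S_4 ≈ 10.6046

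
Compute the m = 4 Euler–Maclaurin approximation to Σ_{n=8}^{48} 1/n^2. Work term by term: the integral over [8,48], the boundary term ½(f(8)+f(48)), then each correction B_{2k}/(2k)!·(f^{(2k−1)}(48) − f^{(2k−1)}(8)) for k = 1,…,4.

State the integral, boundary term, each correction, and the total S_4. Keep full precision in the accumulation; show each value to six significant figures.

S_4 ≈ 0.112519

Integral: ∫_8^48 1/x^2 dx = 0.104167.
Endpoint term: (f(8) + f(48))/2 = (0.0156250 + 0.000434028)/2 = 0.00802951.
So far: 0.112196.
Correction k=1: B_{2}/2! · (f^{(1)}(48) − f^{(1)}(8)) = 1/12 · (-1.80845e-05 − (-0.00390625)) = 0.000324014.
Partial sum through k=1: 0.112520.
Correction k=2: B_{4}/4! · (f^{(3)}(48) − f^{(3)}(8)) = −1/720 · (-9.41901e-08 − (-0.000732422)) = -1.01712e-06.
Partial sum through k=2: 0.112519.
Correction k=3: B_{6}/6! · (f^{(5)}(48) − f^{(5)}(8)) = 1/30240 · (-1.22643e-09 − (-0.000343323)) = 1.13532e-08.
Partial sum through k=3: 0.112519.
Correction k=4: B_{8}/8! · (f^{(7)}(48) − f^{(7)}(8)) = −1/1209600 · (-2.98091e-11 − (-0.000300407)) = -2.48353e-10.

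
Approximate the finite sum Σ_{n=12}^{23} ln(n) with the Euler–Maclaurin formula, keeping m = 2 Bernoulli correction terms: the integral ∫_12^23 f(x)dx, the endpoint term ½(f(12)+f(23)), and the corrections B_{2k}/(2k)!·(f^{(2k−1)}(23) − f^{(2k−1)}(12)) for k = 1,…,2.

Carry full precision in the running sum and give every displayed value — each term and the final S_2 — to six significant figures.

The integral term ∫_12^23 ln(x) dx = 31.2975.
Boundary: ½(f(12) + f(23)) = ½(2.48491 + 3.13549) = 2.81020.
So far: 34.1077.
Order-1 term: 1/12 · (0.0434783 − 0.0833333) = -0.00332126.
Partial sum through k=1: 34.1044.
Order-2 term: −1/720 · (0.000164379 − 0.00115741) = 1.37921e-06.

S_2 ≈ 34.1044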